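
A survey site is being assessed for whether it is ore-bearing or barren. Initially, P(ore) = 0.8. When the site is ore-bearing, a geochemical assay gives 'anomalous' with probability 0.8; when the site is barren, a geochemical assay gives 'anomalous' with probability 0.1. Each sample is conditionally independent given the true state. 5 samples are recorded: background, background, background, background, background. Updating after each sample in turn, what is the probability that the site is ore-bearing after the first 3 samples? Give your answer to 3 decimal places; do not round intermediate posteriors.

Each posterior becomes the prior for the next update.
After 'background': P(ore) = 0.2·0.8000 / (0.2·0.8000 + 0.9·0.2000) ≈ 0.4706
After 'background': P(ore) = 0.2·0.4706 / (0.2·0.4706 + 0.9·0.5294) ≈ 0.1649
After 'background': P(ore) = 0.2·0.1649 / (0.2·0.1649 + 0.9·0.8351) ≈ 0.0420

0.042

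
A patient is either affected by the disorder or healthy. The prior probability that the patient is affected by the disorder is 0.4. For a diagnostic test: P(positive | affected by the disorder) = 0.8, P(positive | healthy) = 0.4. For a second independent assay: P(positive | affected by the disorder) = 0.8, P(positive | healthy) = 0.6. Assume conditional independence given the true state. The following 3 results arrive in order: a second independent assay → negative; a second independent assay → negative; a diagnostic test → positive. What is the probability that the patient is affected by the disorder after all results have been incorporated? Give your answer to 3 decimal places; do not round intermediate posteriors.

0.250

After a second independent assay='negative': P(affected) = 0.2·0.4000 / (0.2·0.4000 + 0.4·0.6000) ≈ 0.2500
After a second independent assay='negative': P(affected) = 0.2·0.2500 / (0.2·0.2500 + 0.4·0.7500) ≈ 0.1429
After a diagnostic test='positive': P(affected) = 0.8·0.1429 / (0.8·0.1429 + 0.4·0.8571) ≈ 0.2500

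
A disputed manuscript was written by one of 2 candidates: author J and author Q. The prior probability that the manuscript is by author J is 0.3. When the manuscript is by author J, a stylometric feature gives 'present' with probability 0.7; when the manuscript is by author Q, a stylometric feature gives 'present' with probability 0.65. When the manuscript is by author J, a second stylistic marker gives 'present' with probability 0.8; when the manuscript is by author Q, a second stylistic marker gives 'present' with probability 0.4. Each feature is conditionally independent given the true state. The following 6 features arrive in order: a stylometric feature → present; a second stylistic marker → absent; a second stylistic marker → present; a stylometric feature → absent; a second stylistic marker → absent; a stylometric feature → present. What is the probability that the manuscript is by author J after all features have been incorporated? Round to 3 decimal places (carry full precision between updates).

0.086

After a stylometric feature='present': P(author J) = 0.7·0.3000 / (0.7·0.3000 + 0.65·0.7000) ≈ 0.3158
After a second stylistic marker='absent': P(author J) = 0.2·0.3158 / (0.2·0.3158 + 0.6·0.6842) ≈ 0.1333
After a second stylistic marker='present': P(author J) = 0.8·0.1333 / (0.8·0.1333 + 0.4·0.8667) ≈ 0.2353
After a stylometric feature='absent': P(author J) = 0.3·0.2353 / (0.3·0.2353 + 0.35·0.7647) ≈ 0.2087
After a second stylistic marker='absent': P(author J) = 0.2·0.2087 / (0.2·0.2087 + 0.6·0.7913) ≈ 0.0808
After a stylometric feature='present': P(author J) = 0.7·0.0808 / (0.7·0.0808 + 0.65·0.9192) ≈ 0.0865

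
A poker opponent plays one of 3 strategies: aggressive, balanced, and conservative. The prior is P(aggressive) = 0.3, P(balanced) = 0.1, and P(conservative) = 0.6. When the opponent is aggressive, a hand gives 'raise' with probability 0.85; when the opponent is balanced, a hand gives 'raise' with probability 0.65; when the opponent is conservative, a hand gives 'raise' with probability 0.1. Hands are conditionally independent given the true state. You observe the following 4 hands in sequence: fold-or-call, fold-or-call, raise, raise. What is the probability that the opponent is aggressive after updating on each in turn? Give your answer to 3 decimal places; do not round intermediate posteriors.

0.327

After 'fold-or-call': normaliser = 0.15·0.3000 + 0.35·0.1000 + 0.9·0.6000; P(aggressive) ≈ 0.0726, P(balanced) ≈ 0.0565, P(conservative) ≈ 0.8710
After 'fold-or-call': normaliser = 0.15·0.0726 + 0.35·0.0565 + 0.9·0.8710; P(aggressive) ≈ 0.0134, P(balanced) ≈ 0.0243, P(conservative) ≈ 0.9624
After 'raise': normaliser = 0.85·0.0134 + 0.65·0.0243 + 0.1·0.9624; P(aggressive) ≈ 0.0921, P(balanced) ≈ 0.1278, P(conservative) ≈ 0.7801
After 'raise': normaliser = 0.85·0.0921 + 0.65·0.1278 + 0.1·0.7801; P(aggressive) ≈ 0.3270, P(balanced) ≈ 0.3471, P(conservative) ≈ 0.3259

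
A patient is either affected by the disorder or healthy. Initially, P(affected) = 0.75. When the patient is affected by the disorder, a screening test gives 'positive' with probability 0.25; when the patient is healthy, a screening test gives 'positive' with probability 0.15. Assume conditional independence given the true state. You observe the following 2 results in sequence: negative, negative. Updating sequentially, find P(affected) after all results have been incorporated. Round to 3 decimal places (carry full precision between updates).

0.700

After 'negative': P(affected) = 0.75·0.7500 / (0.75·0.7500 + 0.85·0.2500) ≈ 0.7258
After 'negative': P(affected) = 0.75·0.7258 / (0.75·0.7258 + 0.85·0.2742) ≈ 0.7002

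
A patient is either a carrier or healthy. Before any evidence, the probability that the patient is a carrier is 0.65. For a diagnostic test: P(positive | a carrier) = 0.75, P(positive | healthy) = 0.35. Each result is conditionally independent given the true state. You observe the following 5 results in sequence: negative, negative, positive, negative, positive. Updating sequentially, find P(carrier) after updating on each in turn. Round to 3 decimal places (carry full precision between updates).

0.327

After 'negative': P(carrier) = 0.25·0.6500 / (0.25·0.6500 + 0.65·0.3500) ≈ 0.4167
After 'negative': P(carrier) = 0.25·0.4167 / (0.25·0.4167 + 0.65·0.5833) ≈ 0.2155
After 'positive': P(carrier) = 0.75·0.2155 / (0.75·0.2155 + 0.35·0.7845) ≈ 0.3706
After 'negative': P(carrier) = 0.25·0.3706 / (0.25·0.3706 + 0.65·0.6294) ≈ 0.1846
After 'positive': P(carrier) = 0.75·0.1846 / (0.75·0.1846 + 0.35·0.8154) ≈ 0.3267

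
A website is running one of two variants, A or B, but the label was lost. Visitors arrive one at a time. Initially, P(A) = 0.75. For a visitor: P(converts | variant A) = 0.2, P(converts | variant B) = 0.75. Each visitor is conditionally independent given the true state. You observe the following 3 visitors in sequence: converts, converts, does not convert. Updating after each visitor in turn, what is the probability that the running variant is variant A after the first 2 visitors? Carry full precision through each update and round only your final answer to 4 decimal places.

Apply Bayes' rule sequentially, carrying P(A) forward.
After 'converts': P(A) = 0.2·0.7500 / (0.2·0.7500 + 0.75·0.2500) ≈ 0.4444
After 'converts': P(A) = 0.2·0.4444 / (0.2·0.4444 + 0.75·0.5556) ≈ 0.1758

0.1758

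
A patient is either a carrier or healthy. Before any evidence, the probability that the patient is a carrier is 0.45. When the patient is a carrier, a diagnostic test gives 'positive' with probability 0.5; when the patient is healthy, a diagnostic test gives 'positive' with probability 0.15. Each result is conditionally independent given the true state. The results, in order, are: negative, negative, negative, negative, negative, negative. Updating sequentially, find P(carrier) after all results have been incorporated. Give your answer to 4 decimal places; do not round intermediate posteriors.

Apply Bayes' rule sequentially, carrying P(carrier) forward.
After 'negative': P(carrier) = 0.5·0.4500 / (0.5·0.4500 + 0.85·0.5500) ≈ 0.3249
After 'negative': P(carrier) = 0.5·0.3249 / (0.5·0.3249 + 0.85·0.6751) ≈ 0.2206
After 'negative': P(carrier) = 0.5·0.2206 / (0.5·0.2206 + 0.85·0.7794) ≈ 0.1428
After 'negative': P(carrier) = 0.5·0.1428 / (0.5·0.1428 + 0.85·0.8572) ≈ 0.0892
After 'negative': P(carrier) = 0.5·0.0892 / (0.5·0.0892 + 0.85·0.9108) ≈ 0.0545
After 'negative': P(carrier) = 0.5·0.0545 / (0.5·0.0545 + 0.85·0.9455) ≈ 0.0328

0.0328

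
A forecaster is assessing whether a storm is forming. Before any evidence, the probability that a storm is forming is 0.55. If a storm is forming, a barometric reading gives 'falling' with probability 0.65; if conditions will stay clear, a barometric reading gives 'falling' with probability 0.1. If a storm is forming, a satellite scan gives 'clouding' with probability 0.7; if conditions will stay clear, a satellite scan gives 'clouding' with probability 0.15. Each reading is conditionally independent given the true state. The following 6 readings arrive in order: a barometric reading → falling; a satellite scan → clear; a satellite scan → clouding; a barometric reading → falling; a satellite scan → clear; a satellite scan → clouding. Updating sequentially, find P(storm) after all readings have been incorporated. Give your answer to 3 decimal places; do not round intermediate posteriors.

After a barometric reading='falling': P(storm) = 0.65·0.5500 / (0.65·0.5500 + 0.1·0.4500) ≈ 0.8882
After a satellite scan='clear': P(storm) = 0.3·0.8882 / (0.3·0.8882 + 0.85·0.1118) ≈ 0.7371
After a satellite scan='clouding': P(storm) = 0.7·0.7371 / (0.7·0.7371 + 0.15·0.2629) ≈ 0.9290
After a barometric reading='falling': P(storm) = 0.65·0.9290 / (0.65·0.9290 + 0.1·0.0710) ≈ 0.9884
After a satellite scan='clear': P(storm) = 0.3·0.9884 / (0.3·0.9884 + 0.85·0.0116) ≈ 0.9678
After a satellite scan='clouding': P(storm) = 0.7·0.9678 / (0.7·0.9678 + 0.15·0.0322) ≈ 0.9929

0.993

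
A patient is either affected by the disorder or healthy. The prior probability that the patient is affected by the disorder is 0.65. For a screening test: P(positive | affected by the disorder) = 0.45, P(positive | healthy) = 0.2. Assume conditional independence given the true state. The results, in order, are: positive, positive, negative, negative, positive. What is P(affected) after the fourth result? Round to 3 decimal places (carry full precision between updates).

0.816

Each posterior becomes the prior for the next update.
After 'positive': P(affected) = 0.45·0.6500 / (0.45·0.6500 + 0.2·0.3500) ≈ 0.8069
After 'positive': P(affected) = 0.45·0.8069 / (0.45·0.8069 + 0.2·0.1931) ≈ 0.9039
After 'negative': P(affected) = 0.55·0.9039 / (0.55·0.9039 + 0.8·0.0961) ≈ 0.8660
After 'negative': P(affected) = 0.55·0.8660 / (0.55·0.8660 + 0.8·0.1340) ≈ 0.8163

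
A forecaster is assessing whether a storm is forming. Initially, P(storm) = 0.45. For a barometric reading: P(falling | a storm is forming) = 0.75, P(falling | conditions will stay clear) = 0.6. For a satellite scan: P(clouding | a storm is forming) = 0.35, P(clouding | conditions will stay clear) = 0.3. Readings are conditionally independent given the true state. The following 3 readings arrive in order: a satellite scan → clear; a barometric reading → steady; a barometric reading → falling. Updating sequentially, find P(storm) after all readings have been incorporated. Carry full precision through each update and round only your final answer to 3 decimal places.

After a satellite scan='clear': P(storm) = 0.65·0.4500 / (0.65·0.4500 + 0.7·0.5500) ≈ 0.4317
After a barometric reading='steady': P(storm) = 0.25·0.4317 / (0.25·0.4317 + 0.4·0.5683) ≈ 0.3220
After a barometric reading='falling': P(storm) = 0.75·0.3220 / (0.75·0.3220 + 0.6·0.6780) ≈ 0.3725

0.372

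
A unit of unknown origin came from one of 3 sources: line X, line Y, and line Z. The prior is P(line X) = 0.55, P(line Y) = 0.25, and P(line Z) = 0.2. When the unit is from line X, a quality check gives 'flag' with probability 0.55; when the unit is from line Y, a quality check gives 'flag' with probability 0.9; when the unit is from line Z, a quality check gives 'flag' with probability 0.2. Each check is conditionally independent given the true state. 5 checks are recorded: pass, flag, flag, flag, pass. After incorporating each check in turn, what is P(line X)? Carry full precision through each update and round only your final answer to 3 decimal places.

After 'pass': normaliser = 0.45·0.5500 + 0.1·0.2500 + 0.8·0.2000; P(line X) ≈ 0.5723, P(line Y) ≈ 0.0578, P(line Z) ≈ 0.3699
After 'flag': normaliser = 0.55·0.5723 + 0.9·0.0578 + 0.2·0.3699; P(line X) ≈ 0.7141, P(line Y) ≈ 0.1180, P(line Z) ≈ 0.1679
After 'flag': normaliser = 0.55·0.7141 + 0.9·0.1180 + 0.2·0.1679; P(line X) ≈ 0.7375, P(line Y) ≈ 0.1995, P(line Z) ≈ 0.0630
After 'flag': normaliser = 0.55·0.7375 + 0.9·0.1995 + 0.2·0.0630; P(line X) ≈ 0.6786, P(line Y) ≈ 0.3003, P(line Z) ≈ 0.0211
After 'pass': normaliser = 0.45·0.6786 + 0.1·0.3003 + 0.8·0.0211; P(line X) ≈ 0.8668, P(line Y) ≈ 0.0853, P(line Z) ≈ 0.0479

0.867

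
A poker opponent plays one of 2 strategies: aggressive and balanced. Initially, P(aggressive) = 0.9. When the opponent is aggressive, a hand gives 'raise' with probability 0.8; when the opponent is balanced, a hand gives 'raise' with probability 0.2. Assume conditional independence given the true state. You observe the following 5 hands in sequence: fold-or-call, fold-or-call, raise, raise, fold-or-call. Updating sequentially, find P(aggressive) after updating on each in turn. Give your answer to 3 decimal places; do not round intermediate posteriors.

Each posterior becomes the prior for the next update.
After 'fold-or-call': P(aggressive) = 0.2·0.9000 / (0.2·0.9000 + 0.8·0.1000) ≈ 0.6923
After 'fold-or-call': P(aggressive) = 0.2·0.6923 / (0.2·0.6923 + 0.8·0.3077) ≈ 0.3600
After 'raise': P(aggressive) = 0.8·0.3600 / (0.8·0.3600 + 0.2·0.6400) ≈ 0.6923
After 'raise': P(aggressive) = 0.8·0.6923 / (0.8·0.6923 + 0.2·0.3077) ≈ 0.9000
After 'fold-or-call': P(aggressive) = 0.2·0.9000 / (0.2·0.9000 + 0.8·0.1000) ≈ 0.6923

0.692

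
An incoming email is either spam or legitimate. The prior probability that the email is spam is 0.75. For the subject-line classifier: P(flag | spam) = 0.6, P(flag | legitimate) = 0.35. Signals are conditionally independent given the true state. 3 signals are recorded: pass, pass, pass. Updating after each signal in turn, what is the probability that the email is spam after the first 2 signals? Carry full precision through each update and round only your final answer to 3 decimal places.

Each posterior becomes the prior for the next update.
After 'pass': P(spam) = 0.4·0.7500 / (0.4·0.7500 + 0.65·0.2500) ≈ 0.6486
After 'pass': P(spam) = 0.4·0.6486 / (0.4·0.6486 + 0.65·0.3514) ≈ 0.5319

0.532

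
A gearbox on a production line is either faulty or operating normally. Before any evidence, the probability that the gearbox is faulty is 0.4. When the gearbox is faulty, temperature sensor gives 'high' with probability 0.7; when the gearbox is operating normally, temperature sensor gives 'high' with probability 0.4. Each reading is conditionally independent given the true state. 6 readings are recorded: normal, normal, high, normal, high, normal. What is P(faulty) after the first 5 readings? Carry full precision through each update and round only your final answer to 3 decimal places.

After 'normal': P(faulty) = 0.3·0.4000 / (0.3·0.4000 + 0.6·0.6000) ≈ 0.2500
After 'normal': P(faulty) = 0.3·0.2500 / (0.3·0.2500 + 0.6·0.7500) ≈ 0.1429
After 'high': P(faulty) = 0.7·0.1429 / (0.7·0.1429 + 0.4·0.8571) ≈ 0.2258
After 'normal': P(faulty) = 0.3·0.2258 / (0.3·0.2258 + 0.6·0.7742) ≈ 0.1273
After 'high': P(faulty) = 0.7·0.1273 / (0.7·0.1273 + 0.4·0.8727) ≈ 0.2033

0.203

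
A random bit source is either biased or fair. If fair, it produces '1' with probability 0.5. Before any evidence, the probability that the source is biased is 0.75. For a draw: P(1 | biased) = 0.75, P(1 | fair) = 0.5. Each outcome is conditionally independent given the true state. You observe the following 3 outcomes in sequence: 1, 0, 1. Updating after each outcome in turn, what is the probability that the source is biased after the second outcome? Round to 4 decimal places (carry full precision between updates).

After '1': P(biased) = 0.75·0.7500 / (0.75·0.7500 + 0.5·0.2500) ≈ 0.8182
After '0': P(biased) = 0.25·0.8182 / (0.25·0.8182 + 0.5·0.1818) ≈ 0.6923

0.6923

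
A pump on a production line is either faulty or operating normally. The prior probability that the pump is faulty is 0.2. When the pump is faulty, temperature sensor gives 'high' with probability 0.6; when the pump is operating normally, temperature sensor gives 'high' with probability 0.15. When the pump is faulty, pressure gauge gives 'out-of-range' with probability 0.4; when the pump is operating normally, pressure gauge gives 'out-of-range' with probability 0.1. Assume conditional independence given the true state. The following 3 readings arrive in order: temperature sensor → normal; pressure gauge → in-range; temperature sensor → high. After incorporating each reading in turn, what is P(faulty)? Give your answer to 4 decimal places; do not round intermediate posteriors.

0.2388

After temperature sensor='normal': P(faulty) = 0.4·0.2000 / (0.4·0.2000 + 0.85·0.8000) ≈ 0.1053
After pressure gauge='in-range': P(faulty) = 0.6·0.1053 / (0.6·0.1053 + 0.9·0.8947) ≈ 0.0727
After temperature sensor='high': P(faulty) = 0.6·0.0727 / (0.6·0.0727 + 0.15·0.9273) ≈ 0.2388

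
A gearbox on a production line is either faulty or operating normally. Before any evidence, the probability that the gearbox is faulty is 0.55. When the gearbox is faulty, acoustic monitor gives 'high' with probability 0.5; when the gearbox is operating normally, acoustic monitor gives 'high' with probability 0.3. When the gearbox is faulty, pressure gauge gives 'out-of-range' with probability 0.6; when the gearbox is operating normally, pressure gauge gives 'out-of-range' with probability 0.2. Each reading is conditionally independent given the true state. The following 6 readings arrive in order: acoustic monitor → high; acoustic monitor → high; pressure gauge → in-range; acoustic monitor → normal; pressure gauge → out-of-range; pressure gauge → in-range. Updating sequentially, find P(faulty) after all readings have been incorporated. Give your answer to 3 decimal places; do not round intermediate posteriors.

0.645

Apply Bayes' rule sequentially, carrying P(faulty) forward.
After acoustic monitor='high': P(faulty) = 0.5·0.5500 / (0.5·0.5500 + 0.3·0.4500) ≈ 0.6707
After acoustic monitor='high': P(faulty) = 0.5·0.6707 / (0.5·0.6707 + 0.3·0.3293) ≈ 0.7725
After pressure gauge='in-range': P(faulty) = 0.4·0.7725 / (0.4·0.7725 + 0.8·0.2275) ≈ 0.6293
After acoustic monitor='normal': P(faulty) = 0.5·0.6293 / (0.5·0.6293 + 0.7·0.3707) ≈ 0.5480
After pressure gauge='out-of-range': P(faulty) = 0.6·0.5480 / (0.6·0.5480 + 0.2·0.4520) ≈ 0.7844
After pressure gauge='in-range': P(faulty) = 0.4·0.7844 / (0.4·0.7844 + 0.8·0.2156) ≈ 0.6452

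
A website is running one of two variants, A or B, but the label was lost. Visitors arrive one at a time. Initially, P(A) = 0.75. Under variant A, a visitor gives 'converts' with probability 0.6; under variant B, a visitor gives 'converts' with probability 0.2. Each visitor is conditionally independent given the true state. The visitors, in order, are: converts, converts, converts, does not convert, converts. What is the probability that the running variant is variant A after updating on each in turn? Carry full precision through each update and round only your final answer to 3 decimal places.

After 'converts': P(A) = 0.6·0.7500 / (0.6·0.7500 + 0.2·0.2500) ≈ 0.9000
After 'converts': P(A) = 0.6·0.9000 / (0.6·0.9000 + 0.2·0.1000) ≈ 0.9643
After 'converts': P(A) = 0.6·0.9643 / (0.6·0.9643 + 0.2·0.0357) ≈ 0.9878
After 'does not convert': P(A) = 0.4·0.9878 / (0.4·0.9878 + 0.8·0.0122) ≈ 0.9759
After 'converts': P(A) = 0.6·0.9759 / (0.6·0.9759 + 0.2·0.0241) ≈ 0.9918

0.992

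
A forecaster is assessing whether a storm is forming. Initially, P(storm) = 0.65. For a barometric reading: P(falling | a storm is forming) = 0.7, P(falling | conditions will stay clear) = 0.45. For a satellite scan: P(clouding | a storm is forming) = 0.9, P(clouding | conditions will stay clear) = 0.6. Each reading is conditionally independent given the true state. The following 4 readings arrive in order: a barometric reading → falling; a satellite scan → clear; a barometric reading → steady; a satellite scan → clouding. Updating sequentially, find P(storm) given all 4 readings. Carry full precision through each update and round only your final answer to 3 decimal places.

0.371

Apply Bayes' rule sequentially, carrying P(storm) forward.
After a barometric reading='falling': P(storm) = 0.7·0.6500 / (0.7·0.6500 + 0.45·0.3500) ≈ 0.7429
After a satellite scan='clear': P(storm) = 0.1·0.7429 / (0.1·0.7429 + 0.4·0.2571) ≈ 0.4194
After a barometric reading='steady': P(storm) = 0.3·0.4194 / (0.3·0.4194 + 0.55·0.5806) ≈ 0.2826
After a satellite scan='clouding': P(storm) = 0.9·0.2826 / (0.9·0.2826 + 0.6·0.7174) ≈ 0.3714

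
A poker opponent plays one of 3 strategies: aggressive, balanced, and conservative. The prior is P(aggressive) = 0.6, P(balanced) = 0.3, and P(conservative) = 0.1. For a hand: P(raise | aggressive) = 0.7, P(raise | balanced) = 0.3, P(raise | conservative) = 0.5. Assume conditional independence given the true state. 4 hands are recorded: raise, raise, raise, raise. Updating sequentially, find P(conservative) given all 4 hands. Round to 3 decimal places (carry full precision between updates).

0.041

Apply Bayes' rule sequentially, carrying P(conservative) forward.
After 'raise': normaliser = 0.7·0.6000 + 0.3·0.3000 + 0.5·0.1000; P(aggressive) ≈ 0.7500, P(balanced) ≈ 0.1607, P(conservative) ≈ 0.0893
After 'raise': normaliser = 0.7·0.7500 + 0.3·0.1607 + 0.5·0.0893; P(aggressive) ≈ 0.8497, P(balanced) ≈ 0.0780, P(conservative) ≈ 0.0723
After 'raise': normaliser = 0.7·0.8497 + 0.3·0.0780 + 0.5·0.0723; P(aggressive) ≈ 0.9090, P(balanced) ≈ 0.0358, P(conservative) ≈ 0.0552
After 'raise': normaliser = 0.7·0.9090 + 0.3·0.0358 + 0.5·0.0552; P(aggressive) ≈ 0.9432, P(balanced) ≈ 0.0159, P(conservative) ≈ 0.0409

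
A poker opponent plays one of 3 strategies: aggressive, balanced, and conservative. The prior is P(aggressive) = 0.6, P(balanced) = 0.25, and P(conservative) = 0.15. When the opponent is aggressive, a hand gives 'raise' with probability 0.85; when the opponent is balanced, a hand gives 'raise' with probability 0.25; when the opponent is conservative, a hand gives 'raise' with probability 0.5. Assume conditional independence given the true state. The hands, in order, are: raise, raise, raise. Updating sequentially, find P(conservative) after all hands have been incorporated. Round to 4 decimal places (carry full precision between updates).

Each posterior becomes the prior for the next update.
After 'raise': normaliser = 0.85·0.6000 + 0.25·0.2500 + 0.5·0.1500; P(aggressive) ≈ 0.7876, P(balanced) ≈ 0.0965, P(conservative) ≈ 0.1158
After 'raise': normaliser = 0.85·0.7876 + 0.25·0.0965 + 0.5·0.1158; P(aggressive) ≈ 0.8908, P(balanced) ≈ 0.0321, P(conservative) ≈ 0.0771
After 'raise': normaliser = 0.85·0.8908 + 0.25·0.0321 + 0.5·0.0771; P(aggressive) ≈ 0.9421, P(balanced) ≈ 0.0100, P(conservative) ≈ 0.0479

0.0479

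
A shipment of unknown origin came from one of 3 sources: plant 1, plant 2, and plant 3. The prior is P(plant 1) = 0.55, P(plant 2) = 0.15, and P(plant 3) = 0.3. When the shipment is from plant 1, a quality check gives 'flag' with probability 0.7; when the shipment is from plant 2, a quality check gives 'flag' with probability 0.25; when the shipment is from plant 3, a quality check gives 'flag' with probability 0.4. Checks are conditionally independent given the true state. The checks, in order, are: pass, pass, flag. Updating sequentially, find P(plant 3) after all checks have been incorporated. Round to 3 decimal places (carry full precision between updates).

Apply Bayes' rule sequentially, carrying P(plant 3) forward.
After 'pass': normaliser = 0.3·0.5500 + 0.75·0.1500 + 0.6·0.3000; P(plant 1) ≈ 0.3607, P(plant 2) ≈ 0.2459, P(plant 3) ≈ 0.3934
After 'pass': normaliser = 0.3·0.3607 + 0.75·0.2459 + 0.6·0.3934; P(plant 1) ≈ 0.2047, P(plant 2) ≈ 0.3488, P(plant 3) ≈ 0.4465
After 'flag': normaliser = 0.7·0.2047 + 0.25·0.3488 + 0.4·0.4465; P(plant 1) ≈ 0.3502, P(plant 2) ≈ 0.2132, P(plant 3) ≈ 0.4366

0.437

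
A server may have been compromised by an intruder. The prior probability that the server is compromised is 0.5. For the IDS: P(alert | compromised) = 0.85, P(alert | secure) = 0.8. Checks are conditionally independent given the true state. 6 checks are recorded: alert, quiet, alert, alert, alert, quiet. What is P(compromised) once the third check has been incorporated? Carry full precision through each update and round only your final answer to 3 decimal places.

After 'alert': P(compromised) = 0.85·0.5000 / (0.85·0.5000 + 0.8·0.5000) ≈ 0.5152
After 'quiet': P(compromised) = 0.15·0.5152 / (0.15·0.5152 + 0.2·0.4848) ≈ 0.4435
After 'alert': P(compromised) = 0.85·0.4435 / (0.85·0.4435 + 0.8·0.5565) ≈ 0.4585

0.458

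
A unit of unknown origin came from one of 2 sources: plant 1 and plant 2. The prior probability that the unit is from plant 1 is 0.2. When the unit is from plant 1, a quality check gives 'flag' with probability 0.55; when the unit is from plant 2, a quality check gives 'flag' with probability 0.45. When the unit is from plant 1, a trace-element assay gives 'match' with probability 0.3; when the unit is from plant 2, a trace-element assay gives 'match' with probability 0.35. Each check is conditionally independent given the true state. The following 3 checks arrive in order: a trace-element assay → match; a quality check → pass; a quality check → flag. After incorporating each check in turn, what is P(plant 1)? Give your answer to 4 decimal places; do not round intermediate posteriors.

After a trace-element assay='match': P(plant 1) = 0.3·0.2000 / (0.3·0.2000 + 0.35·0.8000) ≈ 0.1765
After a quality check='pass': P(plant 1) = 0.45·0.1765 / (0.45·0.1765 + 0.55·0.8235) ≈ 0.1492
After a quality check='flag': P(plant 1) = 0.55·0.1492 / (0.55·0.1492 + 0.45·0.8508) ≈ 0.1765

0.1765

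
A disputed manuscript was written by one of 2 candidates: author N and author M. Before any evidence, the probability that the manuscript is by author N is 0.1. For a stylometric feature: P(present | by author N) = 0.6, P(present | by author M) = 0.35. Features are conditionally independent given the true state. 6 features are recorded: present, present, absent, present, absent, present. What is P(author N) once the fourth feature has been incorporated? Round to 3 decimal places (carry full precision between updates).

0.256

After 'present': P(author N) = 0.6·0.1000 / (0.6·0.1000 + 0.35·0.9000) ≈ 0.1600
After 'present': P(author N) = 0.6·0.1600 / (0.6·0.1600 + 0.35·0.8400) ≈ 0.2462
After 'absent': P(author N) = 0.4·0.2462 / (0.4·0.2462 + 0.65·0.7538) ≈ 0.1673
After 'present': P(author N) = 0.6·0.1673 / (0.6·0.1673 + 0.35·0.8327) ≈ 0.2562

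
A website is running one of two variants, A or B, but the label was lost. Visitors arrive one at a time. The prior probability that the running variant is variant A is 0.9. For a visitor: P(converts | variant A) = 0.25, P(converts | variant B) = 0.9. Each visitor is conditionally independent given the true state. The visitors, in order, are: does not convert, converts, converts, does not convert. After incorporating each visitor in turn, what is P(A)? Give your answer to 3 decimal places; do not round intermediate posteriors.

After 'does not convert': P(A) = 0.75·0.9000 / (0.75·0.9000 + 0.1·0.1000) ≈ 0.9854
After 'converts': P(A) = 0.25·0.9854 / (0.25·0.9854 + 0.9·0.0146) ≈ 0.9494
After 'converts': P(A) = 0.25·0.9494 / (0.25·0.9494 + 0.9·0.0506) ≈ 0.8389
After 'does not convert': P(A) = 0.75·0.8389 / (0.75·0.8389 + 0.1·0.1611) ≈ 0.9750

0.975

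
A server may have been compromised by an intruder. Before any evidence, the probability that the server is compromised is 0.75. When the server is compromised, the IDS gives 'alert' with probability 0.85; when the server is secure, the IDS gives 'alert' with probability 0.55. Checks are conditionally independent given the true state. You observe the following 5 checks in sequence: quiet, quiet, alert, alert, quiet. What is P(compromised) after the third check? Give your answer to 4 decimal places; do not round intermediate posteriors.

0.3400

After 'quiet': P(compromised) = 0.15·0.7500 / (0.15·0.7500 + 0.45·0.2500) ≈ 0.5000
After 'quiet': P(compromised) = 0.15·0.5000 / (0.15·0.5000 + 0.45·0.5000) ≈ 0.2500
After 'alert': P(compromised) = 0.85·0.2500 / (0.85·0.2500 + 0.55·0.7500) ≈ 0.3400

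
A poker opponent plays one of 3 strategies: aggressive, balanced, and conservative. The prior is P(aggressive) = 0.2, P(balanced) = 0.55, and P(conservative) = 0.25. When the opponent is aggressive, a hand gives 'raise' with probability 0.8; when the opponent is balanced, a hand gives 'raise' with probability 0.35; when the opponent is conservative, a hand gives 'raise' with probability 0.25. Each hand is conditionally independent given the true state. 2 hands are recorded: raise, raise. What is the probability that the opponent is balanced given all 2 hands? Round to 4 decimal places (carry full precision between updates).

0.3193

After 'raise': normaliser = 0.8·0.2000 + 0.35·0.5500 + 0.25·0.2500; P(aggressive) ≈ 0.3855, P(balanced) ≈ 0.4639, P(conservative) ≈ 0.1506
After 'raise': normaliser = 0.8·0.3855 + 0.35·0.4639 + 0.25·0.1506; P(aggressive) ≈ 0.6066, P(balanced) ≈ 0.3193, P(conservative) ≈ 0.0741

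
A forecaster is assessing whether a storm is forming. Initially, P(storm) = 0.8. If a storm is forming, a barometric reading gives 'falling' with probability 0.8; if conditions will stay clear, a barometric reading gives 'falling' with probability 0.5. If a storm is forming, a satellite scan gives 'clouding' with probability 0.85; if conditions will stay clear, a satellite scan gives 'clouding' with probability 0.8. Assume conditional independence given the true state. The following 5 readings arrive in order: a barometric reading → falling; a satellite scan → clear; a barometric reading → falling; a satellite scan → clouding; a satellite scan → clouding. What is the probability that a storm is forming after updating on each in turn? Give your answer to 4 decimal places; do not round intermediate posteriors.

0.8966

After a barometric reading='falling': P(storm) = 0.8·0.8000 / (0.8·0.8000 + 0.5·0.2000) ≈ 0.8649
After a satellite scan='clear': P(storm) = 0.15·0.8649 / (0.15·0.8649 + 0.2·0.1351) ≈ 0.8276
After a barometric reading='falling': P(storm) = 0.8·0.8276 / (0.8·0.8276 + 0.5·0.1724) ≈ 0.8848
After a satellite scan='clouding': P(storm) = 0.85·0.8848 / (0.85·0.8848 + 0.8·0.1152) ≈ 0.8908
After a satellite scan='clouding': P(storm) = 0.85·0.8908 / (0.85·0.8908 + 0.8·0.1092) ≈ 0.8966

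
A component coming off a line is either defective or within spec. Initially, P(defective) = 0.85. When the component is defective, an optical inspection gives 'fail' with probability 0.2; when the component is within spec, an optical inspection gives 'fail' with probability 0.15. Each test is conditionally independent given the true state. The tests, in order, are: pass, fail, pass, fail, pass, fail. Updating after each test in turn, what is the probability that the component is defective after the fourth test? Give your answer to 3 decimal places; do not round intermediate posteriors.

0.899

Each posterior becomes the prior for the next update.
After 'pass': P(defective) = 0.8·0.8500 / (0.8·0.8500 + 0.85·0.1500) ≈ 0.8421
After 'fail': P(defective) = 0.2·0.8421 / (0.2·0.8421 + 0.15·0.1579) ≈ 0.8767
After 'pass': P(defective) = 0.8·0.8767 / (0.8·0.8767 + 0.85·0.1233) ≈ 0.8700
After 'fail': P(defective) = 0.2·0.8700 / (0.2·0.8700 + 0.15·0.1300) ≈ 0.8992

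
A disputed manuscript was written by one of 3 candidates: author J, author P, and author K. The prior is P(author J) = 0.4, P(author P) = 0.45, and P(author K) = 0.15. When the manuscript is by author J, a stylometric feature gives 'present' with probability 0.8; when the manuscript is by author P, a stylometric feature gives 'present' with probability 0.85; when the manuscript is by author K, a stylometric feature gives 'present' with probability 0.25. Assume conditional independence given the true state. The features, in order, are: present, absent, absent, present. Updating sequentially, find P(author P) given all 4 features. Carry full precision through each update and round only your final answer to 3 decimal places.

Apply Bayes' rule sequentially, carrying P(author P) forward.
After 'present': normaliser = 0.8·0.4000 + 0.85·0.4500 + 0.25·0.1500; P(author J) ≈ 0.4324, P(author P) ≈ 0.5169, P(author K) ≈ 0.0507
After 'absent': normaliser = 0.2·0.4324 + 0.15·0.5169 + 0.75·0.0507; P(author J) ≈ 0.4281, P(author P) ≈ 0.3838, P(author K) ≈ 0.1881
After 'absent': normaliser = 0.2·0.4281 + 0.15·0.3838 + 0.75·0.1881; P(author J) ≈ 0.3012, P(author P) ≈ 0.2025, P(author K) ≈ 0.4963
After 'present': normaliser = 0.8·0.3012 + 0.85·0.2025 + 0.25·0.4963; P(author J) ≈ 0.4486, P(author P) ≈ 0.3204, P(author K) ≈ 0.2310

0.320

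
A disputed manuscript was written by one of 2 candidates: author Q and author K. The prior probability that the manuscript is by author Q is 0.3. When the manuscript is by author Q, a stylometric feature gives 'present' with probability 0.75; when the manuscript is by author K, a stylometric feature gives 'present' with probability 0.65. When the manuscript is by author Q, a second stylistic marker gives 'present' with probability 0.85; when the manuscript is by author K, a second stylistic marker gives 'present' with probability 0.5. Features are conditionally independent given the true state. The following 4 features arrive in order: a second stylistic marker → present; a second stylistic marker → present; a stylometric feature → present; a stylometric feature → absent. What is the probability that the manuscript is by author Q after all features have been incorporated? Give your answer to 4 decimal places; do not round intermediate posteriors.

0.5051

After a second stylistic marker='present': P(author Q) = 0.85·0.3000 / (0.85·0.3000 + 0.5·0.7000) ≈ 0.4215
After a second stylistic marker='present': P(author Q) = 0.85·0.4215 / (0.85·0.4215 + 0.5·0.5785) ≈ 0.5533
After a stylometric feature='present': P(author Q) = 0.75·0.5533 / (0.75·0.5533 + 0.65·0.4467) ≈ 0.5883
After a stylometric feature='absent': P(author Q) = 0.25·0.5883 / (0.25·0.5883 + 0.35·0.4117) ≈ 0.5051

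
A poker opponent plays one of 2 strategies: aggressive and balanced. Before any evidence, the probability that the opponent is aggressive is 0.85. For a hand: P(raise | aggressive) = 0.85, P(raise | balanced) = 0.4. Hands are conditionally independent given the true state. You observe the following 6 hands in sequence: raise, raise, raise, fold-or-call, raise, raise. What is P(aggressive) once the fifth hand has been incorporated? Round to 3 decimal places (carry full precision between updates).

0.967

After 'raise': P(aggressive) = 0.85·0.8500 / (0.85·0.8500 + 0.4·0.1500) ≈ 0.9233
After 'raise': P(aggressive) = 0.85·0.9233 / (0.85·0.9233 + 0.4·0.0767) ≈ 0.9624
After 'raise': P(aggressive) = 0.85·0.9624 / (0.85·0.9624 + 0.4·0.0376) ≈ 0.9819
After 'fold-or-call': P(aggressive) = 0.15·0.9819 / (0.15·0.9819 + 0.6·0.0181) ≈ 0.9315
After 'raise': P(aggressive) = 0.85·0.9315 / (0.85·0.9315 + 0.4·0.0685) ≈ 0.9665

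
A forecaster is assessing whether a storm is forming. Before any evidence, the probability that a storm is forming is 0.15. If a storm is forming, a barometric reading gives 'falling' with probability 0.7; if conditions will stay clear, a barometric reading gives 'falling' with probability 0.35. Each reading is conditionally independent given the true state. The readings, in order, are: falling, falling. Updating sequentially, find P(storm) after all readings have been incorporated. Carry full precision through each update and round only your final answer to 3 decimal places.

Each posterior becomes the prior for the next update.
After 'falling': P(storm) = 0.7·0.1500 / (0.7·0.1500 + 0.35·0.8500) ≈ 0.2609
After 'falling': P(storm) = 0.7·0.2609 / (0.7·0.2609 + 0.35·0.7391) ≈ 0.4138

0.414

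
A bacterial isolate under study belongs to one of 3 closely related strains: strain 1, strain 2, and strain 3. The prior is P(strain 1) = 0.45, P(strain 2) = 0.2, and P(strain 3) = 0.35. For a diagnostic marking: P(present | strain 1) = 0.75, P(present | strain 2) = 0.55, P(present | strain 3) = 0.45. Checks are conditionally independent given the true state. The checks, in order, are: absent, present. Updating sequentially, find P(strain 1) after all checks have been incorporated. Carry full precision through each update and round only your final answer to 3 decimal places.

0.383

After 'absent': normaliser = 0.25·0.4500 + 0.45·0.2000 + 0.55·0.3500; P(strain 1) ≈ 0.2848, P(strain 2) ≈ 0.2278, P(strain 3) ≈ 0.4873
After 'present': normaliser = 0.75·0.2848 + 0.55·0.2278 + 0.45·0.4873; P(strain 1) ≈ 0.3827, P(strain 2) ≈ 0.2245, P(strain 3) ≈ 0.3929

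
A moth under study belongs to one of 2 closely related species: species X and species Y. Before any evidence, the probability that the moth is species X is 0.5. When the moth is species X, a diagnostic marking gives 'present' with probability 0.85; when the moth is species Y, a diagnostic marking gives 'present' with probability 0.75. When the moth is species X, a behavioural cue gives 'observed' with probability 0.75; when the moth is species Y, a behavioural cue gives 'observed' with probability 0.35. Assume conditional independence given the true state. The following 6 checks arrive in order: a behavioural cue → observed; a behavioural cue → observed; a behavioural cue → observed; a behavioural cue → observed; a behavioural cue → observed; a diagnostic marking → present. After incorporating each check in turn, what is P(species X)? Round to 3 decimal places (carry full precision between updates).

0.981

Each posterior becomes the prior for the next update.
After a behavioural cue='observed': P(species X) = 0.75·0.5000 / (0.75·0.5000 + 0.35·0.5000) ≈ 0.6818
After a behavioural cue='observed': P(species X) = 0.75·0.6818 / (0.75·0.6818 + 0.35·0.3182) ≈ 0.8212
After a behavioural cue='observed': P(species X) = 0.75·0.8212 / (0.75·0.8212 + 0.35·0.1788) ≈ 0.9077
After a behavioural cue='observed': P(species X) = 0.75·0.9077 / (0.75·0.9077 + 0.35·0.0923) ≈ 0.9547
After a behavioural cue='observed': P(species X) = 0.75·0.9547 / (0.75·0.9547 + 0.35·0.0453) ≈ 0.9783
After a diagnostic marking='present': P(species X) = 0.85·0.9783 / (0.85·0.9783 + 0.75·0.0217) ≈ 0.9808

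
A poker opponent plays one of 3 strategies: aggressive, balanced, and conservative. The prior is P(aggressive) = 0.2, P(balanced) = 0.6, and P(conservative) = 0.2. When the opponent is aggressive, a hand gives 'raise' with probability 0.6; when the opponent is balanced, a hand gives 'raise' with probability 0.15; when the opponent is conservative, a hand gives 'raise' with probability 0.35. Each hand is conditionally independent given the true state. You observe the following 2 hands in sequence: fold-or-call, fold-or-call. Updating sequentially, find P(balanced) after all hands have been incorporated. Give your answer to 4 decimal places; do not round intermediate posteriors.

0.7882

After 'fold-or-call': normaliser = 0.4·0.2000 + 0.85·0.6000 + 0.65·0.2000; P(aggressive) ≈ 0.1111, P(balanced) ≈ 0.7083, P(conservative) ≈ 0.1806
After 'fold-or-call': normaliser = 0.4·0.1111 + 0.85·0.7083 + 0.65·0.1806; P(aggressive) ≈ 0.0582, P(balanced) ≈ 0.7882, P(conservative) ≈ 0.1536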